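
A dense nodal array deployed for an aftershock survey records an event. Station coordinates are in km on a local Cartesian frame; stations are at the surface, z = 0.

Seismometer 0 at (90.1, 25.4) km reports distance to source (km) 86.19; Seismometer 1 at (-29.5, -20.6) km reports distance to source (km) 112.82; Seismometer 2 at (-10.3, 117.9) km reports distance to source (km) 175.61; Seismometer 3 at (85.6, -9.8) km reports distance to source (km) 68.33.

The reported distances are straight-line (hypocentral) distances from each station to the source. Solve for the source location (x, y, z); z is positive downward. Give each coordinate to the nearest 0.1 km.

Each station gives a sphere (x−x_i)² + (y−y_i)² + z² = d_i² (stations at z=0).
Subtracting the Seismometer 0 sphere from Seismometer 1 and Seismometer 2: z² cancels, leaving linear equations in x and y:
-239.2 x − 92.0 y = -12768.20
-200.8 x + 185.0 y = -18166.83
Solving: x ≈ 64.303, y ≈ -28.404 km (keep extra digits for the depth step; rounded: 64.3, -28.4).
Then from the Seismometer 0 sphere: z² = 86.19² − (x − 90.1)² − (y − 25.4)² with x = 64.303, y = -28.404, so z ≈ 62.196 ≈ 62.2 km.

x ≈ 64.3 km, y ≈ -28.4 km, depth ≈ 62.2 km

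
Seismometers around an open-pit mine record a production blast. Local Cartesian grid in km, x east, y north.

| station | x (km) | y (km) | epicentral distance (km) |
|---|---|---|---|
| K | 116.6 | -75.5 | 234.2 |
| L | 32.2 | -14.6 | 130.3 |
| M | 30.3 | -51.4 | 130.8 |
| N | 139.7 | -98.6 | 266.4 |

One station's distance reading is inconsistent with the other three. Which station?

Solve using three stations at a time. Using K, L, N (subtract circle equations pairwise → linear system) gives (x, y) ≈ (-75.3, 58.4).
Distances from that point to each station vs reported:
  K: calculated 234.0 vs reported 234.2 → residual 0.2 km
  L: calculated 130.0 vs reported 130.3 → residual 0.3 km
  M: calculated 152.3 vs reported 130.8 → residual 21.5 km
  N: calculated 266.2 vs reported 266.4 → residual 0.2 km
K, L, N are mutually consistent (residuals ≈ 0); M is off by 21.5 km.

M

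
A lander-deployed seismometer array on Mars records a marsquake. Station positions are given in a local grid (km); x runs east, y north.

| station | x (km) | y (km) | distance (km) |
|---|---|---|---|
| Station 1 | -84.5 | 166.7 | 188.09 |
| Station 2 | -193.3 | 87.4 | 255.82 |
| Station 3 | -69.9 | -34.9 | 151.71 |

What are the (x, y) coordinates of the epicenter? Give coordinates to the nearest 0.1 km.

x ≈ 59.0 km, y ≈ 45.1 km

Circle about each station: (x + 84.5)² + (y − 166.7)² = 188.09²; (x + 193.3)² + (y − 87.4)² = 255.82²; (x + 69.9)² + (y + 34.9)² = 151.71².
Subtracting pairs of circle equations eliminates x²+y² and gives linear equations (the radical axes):
-217.6 x − 158.6 y = -19991.51
29.2 x − 403.2 y = -16463.20
Solving the 2×2 system: x ≈ 59.0, y ≈ 45.1 km.
Check against Station 1 (with the unrounded x, y): √((x + 84.5)²+(y − 166.7)²) = 188.09 ≈ 188.09 km. ✓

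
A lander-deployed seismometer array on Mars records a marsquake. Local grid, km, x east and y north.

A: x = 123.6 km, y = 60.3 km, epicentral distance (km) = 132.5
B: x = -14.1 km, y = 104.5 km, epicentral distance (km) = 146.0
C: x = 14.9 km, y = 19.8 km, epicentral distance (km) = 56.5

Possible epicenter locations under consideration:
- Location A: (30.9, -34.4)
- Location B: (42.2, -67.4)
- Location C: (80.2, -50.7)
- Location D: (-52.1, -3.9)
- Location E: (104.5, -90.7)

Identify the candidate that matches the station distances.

For each candidate, compare |candidate − station| to the reported distance:
Location A: residuals A 0.0, B 0.0, C 0.0 → max 0.0 km
Location B: residuals A 18.9, B 34.9, C 34.9 → max 34.9 km
Location C: residuals A 13.3, B 35.6, C 39.6 → max 39.6 km
Location D: residuals A 54.6, B 31.1, C 14.6 → max 54.6 km
Location E: residuals A 19.7, B 82.4, C 85.8 → max 85.8 km
Only Location A has all residuals ≈ 0.

Location A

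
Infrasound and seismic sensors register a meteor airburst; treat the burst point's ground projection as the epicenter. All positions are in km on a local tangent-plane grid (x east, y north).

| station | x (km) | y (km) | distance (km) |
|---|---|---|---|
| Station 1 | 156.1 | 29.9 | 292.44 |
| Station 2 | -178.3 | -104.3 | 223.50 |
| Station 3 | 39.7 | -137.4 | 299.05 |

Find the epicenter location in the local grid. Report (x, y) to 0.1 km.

Circle about each station: (x − 156.1)² + (y − 29.9)² = 292.44²; (x + 178.3)² + (y + 104.3)² = 223.50²; (x − 39.7)² + (y + 137.4)² = 299.05².
Subtracting pairs of circle equations eliminates x²+y² and gives linear equations (the radical axes):
-668.8 x − 268.4 y = 52977.06
-232.8 x − 334.6 y = -8716.12
Solving the 2×2 system: x ≈ -124.4, y ≈ 112.6 km.

x ≈ -124.4 km, y ≈ 112.6 km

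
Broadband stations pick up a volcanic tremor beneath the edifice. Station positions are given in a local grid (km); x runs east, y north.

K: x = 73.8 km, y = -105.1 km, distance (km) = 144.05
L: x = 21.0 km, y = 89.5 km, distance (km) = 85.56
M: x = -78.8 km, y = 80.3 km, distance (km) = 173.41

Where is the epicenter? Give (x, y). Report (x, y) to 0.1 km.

Circle about each station: (x − 73.8)² + (y + 105.1)² = 144.05²; (x − 21.0)² + (y − 89.5)² = 85.56²; (x + 78.8)² + (y − 80.3)² = 173.41².
Subtracting the K equation from the L and M equations removes the quadratic terms:
-105.6 x + 389.2 y = 5388.69
-305.2 x + 370.8 y = -13155.55
Solving the 2×2 system: x ≈ 89.4, y ≈ 38.1 km.
Check against K (with the unrounded x, y): √((x − 73.8)²+(y + 105.1)²) = 144.05 ≈ 144.05 km. ✓

x ≈ 89.4 km, y ≈ 38.1 km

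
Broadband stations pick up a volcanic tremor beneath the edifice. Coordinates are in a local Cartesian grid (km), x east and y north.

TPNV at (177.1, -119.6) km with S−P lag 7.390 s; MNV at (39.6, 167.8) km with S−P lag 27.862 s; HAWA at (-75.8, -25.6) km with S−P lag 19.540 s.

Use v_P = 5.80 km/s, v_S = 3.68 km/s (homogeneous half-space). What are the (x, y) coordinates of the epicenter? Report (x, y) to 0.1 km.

(104.1, -105.2)

Distance from S−P lag: d = Δt · v_P v_S / (v_P − v_S) = Δt · (5.80·3.68)/(5.80−3.68) ≈ 10.0679·Δt.
So d_TPNV = 74.40, d_MNV = 280.51, d_HAWA = 196.73 km.
Circle about each station: (x − 177.1)² + (y + 119.6)² = 74.40²; (x − 39.6)² + (y − 167.8)² = 280.51²; (x + 75.8)² + (y + 25.6)² = 196.73².
Subtracting the TPNV equation from the MNV and HAWA equations removes the quadratic terms:
-275.0 x + 574.8 y = -89094.07
-505.8 x + 188.0 y = -72434.90
Solving the 2×2 system: x ≈ 104.1, y ≈ -105.2 km.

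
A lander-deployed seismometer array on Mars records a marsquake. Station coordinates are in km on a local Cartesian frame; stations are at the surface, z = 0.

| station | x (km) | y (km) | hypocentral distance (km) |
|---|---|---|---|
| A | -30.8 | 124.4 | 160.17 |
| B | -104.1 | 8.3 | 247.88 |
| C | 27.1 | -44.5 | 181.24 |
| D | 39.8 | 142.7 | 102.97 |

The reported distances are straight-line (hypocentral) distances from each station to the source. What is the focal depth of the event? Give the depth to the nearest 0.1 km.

Each station gives a sphere (x−x_i)² + (y−y_i)² + z² = d_i² (stations at z=0).
Subtracting the A sphere from B and C: z² cancels, leaving linear equations in x and y:
-146.6 x − 232.2 y = -41308.37
115.8 x − 337.8 y = -20902.85
Solving: x ≈ 119.098, y ≈ 102.707 km (keep extra digits for the depth step; rounded: 119.1, 102.7).
Then from the A sphere: z² = 160.17² − (x + 30.8)² − (y − 124.4)² with x = 119.098, y = 102.707, so z ≈ 52.100 ≈ 52.1 km.

52.1 km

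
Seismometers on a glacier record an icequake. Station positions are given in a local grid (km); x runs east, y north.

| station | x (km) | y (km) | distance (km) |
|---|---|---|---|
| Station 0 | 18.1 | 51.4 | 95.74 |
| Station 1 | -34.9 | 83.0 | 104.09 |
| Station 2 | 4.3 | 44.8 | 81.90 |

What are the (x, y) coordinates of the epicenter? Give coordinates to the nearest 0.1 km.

Circle about each station: (x − 18.1)² + (y − 51.4)² = 95.74²; (x + 34.9)² + (y − 83.0)² = 104.09²; (x − 4.3)² + (y − 44.8)² = 81.90².
Subtracting the Station 0 equation from the Station 1 and Station 2 equations removes the quadratic terms:
-106.0 x + 63.2 y = 3468.86
-27.6 x − 13.2 y = 1514.50
Solving the 2×2 system: x ≈ -45.0, y ≈ -20.6 km.

x ≈ -45.0 km, y ≈ -20.6 km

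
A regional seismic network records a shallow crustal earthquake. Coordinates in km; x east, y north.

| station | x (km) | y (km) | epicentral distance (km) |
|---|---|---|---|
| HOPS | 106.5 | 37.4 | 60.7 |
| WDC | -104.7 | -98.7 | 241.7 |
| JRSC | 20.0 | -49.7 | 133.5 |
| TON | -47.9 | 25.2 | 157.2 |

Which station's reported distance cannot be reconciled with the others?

TON

Solve using three stations at a time. Using HOPS, WDC, JRSC (subtract circle equations pairwise → linear system) gives (x, y) ≈ (60.9, 77.4).
Distances from that point to each station vs reported:
  HOPS: calculated 60.7 vs reported 60.7 → residual 0.0 km
  WDC: calculated 241.7 vs reported 241.7 → residual 0.0 km
  JRSC: calculated 133.5 vs reported 133.5 → residual 0.0 km
  TON: calculated 120.6 vs reported 157.2 → residual 36.6 km
HOPS, WDC, JRSC are mutually consistent (residuals ≈ 0); TON is off by 36.6 km.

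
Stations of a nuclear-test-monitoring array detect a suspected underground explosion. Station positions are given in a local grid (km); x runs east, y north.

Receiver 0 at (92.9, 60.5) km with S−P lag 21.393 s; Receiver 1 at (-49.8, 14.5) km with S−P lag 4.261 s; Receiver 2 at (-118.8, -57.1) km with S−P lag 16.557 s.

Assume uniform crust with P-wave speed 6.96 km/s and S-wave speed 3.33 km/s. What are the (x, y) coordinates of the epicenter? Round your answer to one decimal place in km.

-28.4 km east, -2.3 km north

Distance from S−P lag: d = Δt · v_P v_S / (v_P − v_S) = Δt · (6.96·3.33)/(6.96−3.33) ≈ 6.3848·Δt.
So d_Receiver 0 = 136.59, d_Receiver 1 = 27.21, d_Receiver 2 = 105.71 km.
Circle about each station: (x − 92.9)² + (y − 60.5)² = 136.59²; (x + 49.8)² + (y − 14.5)² = 27.21²; (x + 118.8)² + (y + 57.1)² = 105.71².
Subtracting the Receiver 0 equation from the Receiver 1 and Receiver 2 equations removes the quadratic terms:
-285.4 x − 92.0 y = 8316.07
-423.4 x − 235.2 y = 12565.41
Solving the 2×2 system: x ≈ -28.4, y ≈ -2.3 km.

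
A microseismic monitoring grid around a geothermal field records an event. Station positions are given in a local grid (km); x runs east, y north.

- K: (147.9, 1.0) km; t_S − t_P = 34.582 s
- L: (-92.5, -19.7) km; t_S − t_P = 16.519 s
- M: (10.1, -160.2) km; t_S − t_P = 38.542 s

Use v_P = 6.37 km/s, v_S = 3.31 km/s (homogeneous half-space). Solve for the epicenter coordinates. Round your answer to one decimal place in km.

-72.2 km east, 92.3 km north

Distance from S−P lag: d = Δt · v_P v_S / (v_P − v_S) = Δt · (6.37·3.31)/(6.37−3.31) ≈ 6.8904·Δt.
So d_K = 238.28, d_L = 113.82, d_M = 265.57 km.
Circle about each station: (x − 147.9)² + (y − 1.0)² = 238.28²; (x + 92.5)² + (y + 19.7)² = 113.82²; (x − 10.1)² + (y + 160.2)² = 265.57².
Subtracting pairs of circle equations eliminates x²+y² and gives linear equations (the radical axes):
-480.8 x − 41.4 y = 30891.30
-275.6 x − 322.4 y = -9859.43
Solving the 2×2 system: x ≈ -72.2, y ≈ 92.3 km.
Check against K (with the unrounded x, y): √((x − 147.9)²+(y − 1.0)²) = 238.28 ≈ 238.28 km. ✓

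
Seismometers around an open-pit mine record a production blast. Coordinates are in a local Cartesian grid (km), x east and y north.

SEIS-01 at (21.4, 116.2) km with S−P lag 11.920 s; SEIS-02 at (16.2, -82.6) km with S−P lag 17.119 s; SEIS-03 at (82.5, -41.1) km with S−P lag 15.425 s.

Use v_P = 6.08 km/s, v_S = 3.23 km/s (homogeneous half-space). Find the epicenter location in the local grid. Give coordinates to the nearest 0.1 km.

Distance from S−P lag: d = Δt · v_P v_S / (v_P − v_S) = Δt · (6.08·3.23)/(6.08−3.23) ≈ 6.8907·Δt.
So d_SEIS-01 = 82.14, d_SEIS-02 = 117.96, d_SEIS-03 = 106.29 km.
Circle about each station: (x − 21.4)² + (y − 116.2)² = 82.14²; (x − 16.2)² + (y + 82.6)² = 117.96²; (x − 82.5)² + (y + 41.1)² = 106.29².
Subtracting the SEIS-01 equation from the SEIS-02 and SEIS-03 equations removes the quadratic terms:
-10.4 x − 397.6 y = -14042.78
122.2 x − 314.6 y = -10015.52
Solving the 2×2 system: x ≈ 8.4, y ≈ 35.1 km.

(8.4, 35.1)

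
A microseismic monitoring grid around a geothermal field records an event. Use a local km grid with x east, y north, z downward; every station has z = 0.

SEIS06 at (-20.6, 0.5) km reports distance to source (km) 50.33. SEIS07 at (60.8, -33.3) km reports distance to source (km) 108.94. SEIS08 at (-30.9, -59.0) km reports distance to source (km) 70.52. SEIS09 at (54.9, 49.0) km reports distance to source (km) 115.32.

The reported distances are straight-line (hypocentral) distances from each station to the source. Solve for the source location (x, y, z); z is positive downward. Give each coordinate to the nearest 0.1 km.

x ≈ -33.5 km, y ≈ -7.4 km, depth ≈ 48.0 km

Each station gives a sphere (x−x_i)² + (y−y_i)² + z² = d_i² (stations at z=0).
Subtracting the SEIS06 sphere from SEIS07 and SEIS08: z² cancels, leaving linear equations in x and y:
162.8 x − 67.6 y = -4953.89
-20.6 x − 119.0 y = 1571.24
Solving: x ≈ -33.504, y ≈ -7.404 km (keep extra digits for the depth step; rounded: -33.5, -7.4).
Then from the SEIS06 sphere: z² = 50.33² − (x + 20.6)² − (y − 0.5)² with x = -33.504, y = -7.404, so z ≈ 48.001 ≈ 48.0 km.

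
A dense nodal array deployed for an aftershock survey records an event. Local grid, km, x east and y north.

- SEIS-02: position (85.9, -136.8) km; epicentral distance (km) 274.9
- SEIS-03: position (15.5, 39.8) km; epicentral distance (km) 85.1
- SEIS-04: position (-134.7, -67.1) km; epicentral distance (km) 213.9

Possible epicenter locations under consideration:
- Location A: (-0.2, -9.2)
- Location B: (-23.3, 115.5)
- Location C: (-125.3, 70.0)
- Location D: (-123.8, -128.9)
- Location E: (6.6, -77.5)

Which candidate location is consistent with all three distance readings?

Location B

For each candidate, compare |candidate − station| to the reported distance:
Location A: residuals SEIS-02 121.0, SEIS-03 33.6, SEIS-04 67.5 → max 121.0 km
Location B: residuals SEIS-02 0.0, SEIS-03 0.0, SEIS-04 0.0 → max 0.0 km
Location C: residuals SEIS-02 20.7, SEIS-03 58.9, SEIS-04 76.5 → max 76.5 km
Location D: residuals SEIS-02 65.1, SEIS-03 133.7, SEIS-04 151.1 → max 151.1 km
Location E: residuals SEIS-02 175.9, SEIS-03 32.5, SEIS-04 72.2 → max 175.9 km
Only Location B has all residuals ≈ 0.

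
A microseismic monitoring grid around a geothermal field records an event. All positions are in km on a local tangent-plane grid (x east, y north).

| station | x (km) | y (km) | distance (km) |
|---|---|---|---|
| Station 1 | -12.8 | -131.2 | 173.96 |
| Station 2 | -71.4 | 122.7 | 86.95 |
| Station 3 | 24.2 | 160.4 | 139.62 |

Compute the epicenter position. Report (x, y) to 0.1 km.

-45.8 km east, 39.6 km north

Circle about each station: (x + 12.8)² + (y + 131.2)² = 173.96²; (x + 71.4)² + (y − 122.7)² = 86.95²; (x − 24.2)² + (y − 160.4)² = 139.62².
Subtracting pairs of circle equations eliminates x²+y² and gives linear equations (the radical axes):
-117.2 x + 507.8 y = 25477.75
74.0 x + 583.2 y = 19704.86
Solving the 2×2 system: x ≈ -45.8, y ≈ 39.6 km.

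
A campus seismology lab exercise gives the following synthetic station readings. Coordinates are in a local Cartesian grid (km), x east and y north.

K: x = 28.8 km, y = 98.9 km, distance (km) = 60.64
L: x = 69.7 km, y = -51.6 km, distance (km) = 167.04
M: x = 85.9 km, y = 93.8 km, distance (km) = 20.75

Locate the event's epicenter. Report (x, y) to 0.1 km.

Circle about each station: (x − 28.8)² + (y − 98.9)² = 60.64²; (x − 69.7)² + (y + 51.6)² = 167.04²; (x − 85.9)² + (y − 93.8)² = 20.75².
Subtracting the K equation from the L and M equations removes the quadratic terms:
81.8 x − 301.0 y = -27315.15
114.2 x − 10.2 y = 8813.25
Solving the 2×2 system: x ≈ 87.4, y ≈ 114.5 km.

(87.4, 114.5)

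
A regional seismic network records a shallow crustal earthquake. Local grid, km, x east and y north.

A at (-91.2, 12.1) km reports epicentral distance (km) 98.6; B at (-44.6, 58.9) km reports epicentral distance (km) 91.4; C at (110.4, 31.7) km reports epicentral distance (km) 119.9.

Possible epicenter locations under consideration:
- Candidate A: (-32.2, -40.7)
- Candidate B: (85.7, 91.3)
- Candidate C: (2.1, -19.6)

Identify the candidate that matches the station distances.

For each candidate, compare |candidate − station| to the reported distance:
Candidate A: residuals A 19.4, B 9.0, C 40.0 → max 40.0 km
Candidate B: residuals A 95.2, B 42.9, C 55.4 → max 95.2 km
Candidate C: residuals A 0.1, B 0.1, C 0.1 → max 0.1 km
Only Candidate C has all residuals ≈ 0.

Candidate C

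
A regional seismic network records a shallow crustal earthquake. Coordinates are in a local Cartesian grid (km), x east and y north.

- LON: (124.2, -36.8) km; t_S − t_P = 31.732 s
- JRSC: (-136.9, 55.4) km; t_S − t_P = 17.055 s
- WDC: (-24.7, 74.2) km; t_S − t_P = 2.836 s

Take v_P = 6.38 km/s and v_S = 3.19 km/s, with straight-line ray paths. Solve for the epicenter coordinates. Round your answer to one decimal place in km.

Distance from S−P lag: d = Δt · v_P v_S / (v_P − v_S) = Δt · (6.38·3.19)/(6.38−3.19) ≈ 6.3800·Δt.
So d_LON = 202.45, d_JRSC = 108.81, d_WDC = 18.09 km.
Circle about each station: (x − 124.2)² + (y + 36.8)² = 202.45²; (x + 136.9)² + (y − 55.4)² = 108.81²; (x + 24.7)² + (y − 74.2)² = 18.09².
Subtracting the LON equation from the JRSC and WDC equations removes the quadratic terms:
-522.2 x + 184.4 y = 34177.28
-297.8 x + 222.0 y = 29994.60
Solving the 2×2 system: x ≈ -33.7, y ≈ 89.9 km.
Check against LON (with the unrounded x, y): √((x − 124.2)²+(y + 36.8)²) = 202.45 ≈ 202.45 km. ✓

(-33.7, 89.9)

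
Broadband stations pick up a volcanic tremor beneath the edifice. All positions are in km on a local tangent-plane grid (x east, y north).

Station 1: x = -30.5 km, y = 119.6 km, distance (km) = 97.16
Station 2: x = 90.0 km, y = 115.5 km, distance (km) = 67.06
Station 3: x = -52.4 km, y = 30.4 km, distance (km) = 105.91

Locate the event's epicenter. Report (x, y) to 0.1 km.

(48.4, 62.9)

Circle about each station: (x + 30.5)² + (y − 119.6)² = 97.16²; (x − 90.0)² + (y − 115.5)² = 67.06²; (x + 52.4)² + (y − 30.4)² = 105.91².
Subtracting the Station 1 equation from the Station 2 and Station 3 equations removes the quadratic terms:
241.0 x − 8.2 y = 11148.86
-43.8 x − 178.4 y = -13341.35
Solving the 2×2 system: x ≈ 48.4, y ≈ 62.9 km.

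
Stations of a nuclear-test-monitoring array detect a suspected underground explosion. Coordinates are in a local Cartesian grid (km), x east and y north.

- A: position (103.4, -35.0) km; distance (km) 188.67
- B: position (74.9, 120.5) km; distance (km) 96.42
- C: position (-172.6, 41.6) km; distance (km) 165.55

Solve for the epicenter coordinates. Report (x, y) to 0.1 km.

Circle about each station: (x − 103.4)² + (y + 35.0)² = 188.67²; (x − 74.9)² + (y − 120.5)² = 96.42²; (x + 172.6)² + (y − 41.6)² = 165.55².
Subtracting the A equation from the B and C equations removes the quadratic terms:
-57.0 x + 311.0 y = 34513.25
-552.0 x + 153.2 y = 27794.33
Solving the 2×2 system: x ≈ -20.6, y ≈ 107.2 km.
Check against A (with the unrounded x, y): √((x − 103.4)²+(y + 35.0)²) = 188.67 ≈ 188.67 km. ✓

x ≈ -20.6 km, y ≈ 107.2 km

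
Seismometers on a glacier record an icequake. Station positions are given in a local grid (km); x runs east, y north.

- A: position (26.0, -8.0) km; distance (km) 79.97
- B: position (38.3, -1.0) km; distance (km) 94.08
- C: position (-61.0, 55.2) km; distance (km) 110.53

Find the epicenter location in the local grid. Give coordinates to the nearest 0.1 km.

Circle about each station: (x − 26.0)² + (y + 8.0)² = 79.97²; (x − 38.3)² + (y + 1.0)² = 94.08²; (x + 61.0)² + (y − 55.2)² = 110.53².
Subtracting the A equation from the B and C equations removes the quadratic terms:
24.6 x + 14.0 y = -1727.96
-174.0 x + 126.4 y = 206.36
Solving the 2×2 system: x ≈ -39.9, y ≈ -53.3 km.

(-39.9, -53.3)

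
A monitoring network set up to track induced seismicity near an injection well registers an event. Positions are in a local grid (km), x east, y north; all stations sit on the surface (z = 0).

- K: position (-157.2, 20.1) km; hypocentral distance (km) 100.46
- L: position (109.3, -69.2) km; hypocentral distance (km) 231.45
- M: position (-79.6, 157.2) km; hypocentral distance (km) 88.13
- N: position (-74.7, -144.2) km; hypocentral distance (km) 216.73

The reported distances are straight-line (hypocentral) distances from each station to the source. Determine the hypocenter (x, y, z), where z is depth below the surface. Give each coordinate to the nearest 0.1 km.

Each station gives a sphere (x−x_i)² + (y−y_i)² + z² = d_i² (stations at z=0).
Subtracting the K sphere from L and M: z² cancels, leaving linear equations in x and y:
533.0 x − 178.6 y = -51857.61
155.2 x + 274.2 y = 8257.46
Solving: x ≈ -73.301, y ≈ 71.604 km (keep extra digits for the depth step; rounded: -73.3, 71.6).
Then from the K sphere: z² = 100.46² − (x + 157.2)² − (y − 20.1)² with x = -73.301, y = 71.604, so z ≈ 20.013 ≈ 20.0 km.
Check against N (with the unrounded solution): distance 216.73 ≈ 216.73 km. ✓

x ≈ -73.3 km, y ≈ 71.6 km, depth ≈ 20.0 km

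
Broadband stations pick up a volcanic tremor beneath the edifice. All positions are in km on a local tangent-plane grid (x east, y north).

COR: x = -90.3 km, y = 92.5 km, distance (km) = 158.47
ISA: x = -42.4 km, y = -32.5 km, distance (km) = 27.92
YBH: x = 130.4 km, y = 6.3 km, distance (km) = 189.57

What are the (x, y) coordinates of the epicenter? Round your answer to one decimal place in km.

x ≈ -47.2 km, y ≈ -60.0 km

Circle about each station: (x + 90.3)² + (y − 92.5)² = 158.47²; (x + 42.4)² + (y + 32.5)² = 27.92²; (x − 130.4)² + (y − 6.3)² = 189.57².
Subtracting the COR equation from the ISA and YBH equations removes the quadratic terms:
95.8 x − 250.0 y = 10476.88
441.4 x − 172.4 y = -10490.53
Solving the 2×2 system: x ≈ -47.2, y ≈ -60.0 km.
Check against COR (with the unrounded x, y): √((x + 90.3)²+(y − 92.5)²) = 158.47 ≈ 158.47 km. ✓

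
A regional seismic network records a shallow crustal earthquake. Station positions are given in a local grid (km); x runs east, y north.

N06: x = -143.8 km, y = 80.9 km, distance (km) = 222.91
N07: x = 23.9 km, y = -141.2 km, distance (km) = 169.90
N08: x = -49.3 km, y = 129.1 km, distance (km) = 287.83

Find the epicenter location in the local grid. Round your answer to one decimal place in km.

Circle about each station: (x + 143.8)² + (y − 80.9)² = 222.91²; (x − 23.9)² + (y + 141.2)² = 169.90²; (x + 49.3)² + (y − 129.1)² = 287.83².
Subtracting pairs of circle equations eliminates x²+y² and gives linear equations (the radical axes):
335.4 x − 444.2 y = 14108.26
189.0 x + 96.4 y = -41283.19
Solving the 2×2 system: x ≈ -146.0, y ≈ -142.0 km.

(-146.0, -142.0)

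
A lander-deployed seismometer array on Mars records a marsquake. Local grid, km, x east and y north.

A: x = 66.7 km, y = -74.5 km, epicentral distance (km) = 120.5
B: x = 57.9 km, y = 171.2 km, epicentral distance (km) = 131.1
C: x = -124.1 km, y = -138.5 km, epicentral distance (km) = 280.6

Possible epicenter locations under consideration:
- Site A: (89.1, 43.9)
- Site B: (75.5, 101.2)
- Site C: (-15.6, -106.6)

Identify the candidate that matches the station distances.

Site A

For each candidate, compare |candidate − station| to the reported distance:
Site A: residuals A 0.0, B 0.0, C 0.0 → max 0.0 km
Site B: residuals A 55.4, B 58.9, C 31.3 → max 58.9 km
Site C: residuals A 32.2, B 156.3, C 167.5 → max 167.5 km
Only Site A has all residuals ≈ 0.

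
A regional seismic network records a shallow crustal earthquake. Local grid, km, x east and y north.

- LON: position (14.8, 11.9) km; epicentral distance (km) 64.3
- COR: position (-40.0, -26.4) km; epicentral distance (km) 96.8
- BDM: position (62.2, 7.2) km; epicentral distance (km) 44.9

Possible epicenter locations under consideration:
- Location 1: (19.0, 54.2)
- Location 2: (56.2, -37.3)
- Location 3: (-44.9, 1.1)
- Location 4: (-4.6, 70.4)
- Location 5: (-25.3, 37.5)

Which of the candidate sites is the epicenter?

For each candidate, compare |candidate − station| to the reported distance:
Location 1: residuals LON 21.8, COR 3.1, BDM 18.9 → max 21.8 km
Location 2: residuals LON 0.0, COR 0.0, BDM 0.0 → max 0.0 km
Location 3: residuals LON 3.6, COR 68.9, BDM 62.4 → max 68.9 km
Location 4: residuals LON 2.7, COR 6.3, BDM 47.1 → max 47.1 km
Location 5: residuals LON 16.7, COR 31.2, BDM 47.7 → max 47.7 km
Only Location 2 has all residuals ≈ 0.

Location 2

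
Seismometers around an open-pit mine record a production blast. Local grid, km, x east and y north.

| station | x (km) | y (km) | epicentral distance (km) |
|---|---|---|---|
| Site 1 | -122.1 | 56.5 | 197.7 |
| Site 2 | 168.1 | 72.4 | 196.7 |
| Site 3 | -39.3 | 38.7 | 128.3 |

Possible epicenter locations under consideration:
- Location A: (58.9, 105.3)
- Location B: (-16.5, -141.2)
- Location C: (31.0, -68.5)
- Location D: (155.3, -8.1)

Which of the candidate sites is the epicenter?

For each candidate, compare |candidate − station| to the reported distance:
Location A: residuals Site 1 10.2, Site 2 82.7, Site 3 9.6 → max 82.7 km
Location B: residuals Site 1 26.4, Site 2 85.6, Site 3 53.0 → max 85.6 km
Location C: residuals Site 1 0.1, Site 2 0.1, Site 3 0.1 → max 0.1 km
Location D: residuals Site 1 87.1, Site 2 115.2, Site 3 71.8 → max 115.2 km
Only Location C has all residuals ≈ 0.

Location C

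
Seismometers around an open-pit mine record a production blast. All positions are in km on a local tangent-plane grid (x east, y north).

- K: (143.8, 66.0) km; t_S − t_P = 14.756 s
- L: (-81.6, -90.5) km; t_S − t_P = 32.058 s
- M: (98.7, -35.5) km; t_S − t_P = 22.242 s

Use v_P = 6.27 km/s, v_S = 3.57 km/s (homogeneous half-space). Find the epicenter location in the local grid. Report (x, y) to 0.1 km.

47.7 km east, 141.7 km north

Distance from S−P lag: d = Δt · v_P v_S / (v_P − v_S) = Δt · (6.27·3.57)/(6.27−3.57) ≈ 8.2903·Δt.
So d_K = 122.33, d_L = 265.77, d_M = 184.39 km.
Circle about each station: (x − 143.8)² + (y − 66.0)² = 122.33²; (x + 81.6)² + (y + 90.5)² = 265.77²; (x − 98.7)² + (y + 35.5)² = 184.39².
Subtracting the K equation from the L and M equations removes the quadratic terms:
-450.8 x − 313.0 y = -65854.69
-90.2 x − 203.0 y = -33067.54
Solving the 2×2 system: x ≈ 47.7, y ≈ 141.7 km.
Check against K (with the unrounded x, y): √((x − 143.8)²+(y − 66.0)²) = 122.34 ≈ 122.33 km. ✓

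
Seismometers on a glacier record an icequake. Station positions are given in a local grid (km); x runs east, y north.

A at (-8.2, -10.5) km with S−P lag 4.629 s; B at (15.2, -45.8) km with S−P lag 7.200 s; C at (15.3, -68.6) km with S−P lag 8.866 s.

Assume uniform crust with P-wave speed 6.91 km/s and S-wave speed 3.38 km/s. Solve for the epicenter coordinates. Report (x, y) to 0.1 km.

(-30.3, -31.7)

Distance from S−P lag: d = Δt · v_P v_S / (v_P − v_S) = Δt · (6.91·3.38)/(6.91−3.38) ≈ 6.6164·Δt.
So d_A = 30.63, d_B = 47.64, d_C = 58.66 km.
Circle about each station: (x + 8.2)² + (y + 10.5)² = 30.63²; (x − 15.2)² + (y + 45.8)² = 47.64²; (x − 15.3)² + (y + 68.6)² = 58.66².
Subtracting the A equation from the B and C equations removes the quadratic terms:
46.8 x − 70.6 y = 819.82
47.0 x − 116.2 y = 2259.76
Solving the 2×2 system: x ≈ -30.3, y ≈ -31.7 km.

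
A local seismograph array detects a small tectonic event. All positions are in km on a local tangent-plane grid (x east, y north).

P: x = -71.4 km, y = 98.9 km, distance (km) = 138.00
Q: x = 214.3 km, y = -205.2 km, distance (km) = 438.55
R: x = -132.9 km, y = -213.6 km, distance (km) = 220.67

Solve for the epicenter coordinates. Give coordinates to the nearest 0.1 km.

x ≈ -171.3 km, y ≈ 3.7 km

Circle about each station: (x + 71.4)² + (y − 98.9)² = 138.00²; (x − 214.3)² + (y + 205.2)² = 438.55²; (x + 132.9)² + (y + 213.6)² = 220.67².
Subtracting the P equation from the Q and R equations removes the quadratic terms:
571.4 x − 608.2 y = -100129.74
-123.0 x − 625.0 y = 18756.95
Solving the 2×2 system: x ≈ -171.3, y ≈ 3.7 km.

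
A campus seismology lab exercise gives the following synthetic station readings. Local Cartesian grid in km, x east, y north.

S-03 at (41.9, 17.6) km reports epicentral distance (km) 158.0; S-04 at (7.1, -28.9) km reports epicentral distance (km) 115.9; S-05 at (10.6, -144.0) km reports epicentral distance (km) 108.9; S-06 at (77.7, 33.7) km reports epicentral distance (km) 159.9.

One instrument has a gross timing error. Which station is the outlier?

Solve using three stations at a time. Using S-03, S-05, S-06 (subtract circle equations pairwise → linear system) gives (x, y) ≈ (117.5, -121.4).
Distances from that point to each station vs reported:
  S-03: calculated 158.3 vs reported 158.0 → residual 0.3 km
  S-04: calculated 144.0 vs reported 115.9 → residual 28.1 km
  S-05: calculated 109.3 vs reported 108.9 → residual 0.4 km
  S-06: calculated 160.1 vs reported 159.9 → residual 0.2 km
S-03, S-05, S-06 are mutually consistent (residuals ≈ 0); S-04 is off by 28.1 km.

S-04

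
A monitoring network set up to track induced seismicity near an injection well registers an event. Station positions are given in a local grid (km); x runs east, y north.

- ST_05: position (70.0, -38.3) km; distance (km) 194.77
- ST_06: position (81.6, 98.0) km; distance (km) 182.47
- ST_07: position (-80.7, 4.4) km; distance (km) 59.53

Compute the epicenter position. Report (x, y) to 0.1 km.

Circle about each station: (x − 70.0)² + (y + 38.3)² = 194.77²; (x − 81.6)² + (y − 98.0)² = 182.47²; (x + 80.7)² + (y − 4.4)² = 59.53².
Subtracting pairs of circle equations eliminates x²+y² and gives linear equations (the radical axes):
23.2 x + 272.6 y = 14535.72
-301.4 x + 85.4 y = 34556.49
Solving the 2×2 system: x ≈ -97.2, y ≈ 61.6 km.

(-97.2, 61.6)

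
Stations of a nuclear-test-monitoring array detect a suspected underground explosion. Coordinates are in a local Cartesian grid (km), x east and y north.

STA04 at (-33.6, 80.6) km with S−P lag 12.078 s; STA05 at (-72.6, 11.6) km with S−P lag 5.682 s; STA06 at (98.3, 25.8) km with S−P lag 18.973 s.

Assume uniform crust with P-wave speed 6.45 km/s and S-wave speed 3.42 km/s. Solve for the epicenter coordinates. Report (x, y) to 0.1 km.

x ≈ -35.8 km, y ≈ -7.3 km

Distance from S−P lag: d = Δt · v_P v_S / (v_P − v_S) = Δt · (6.45·3.42)/(6.45−3.42) ≈ 7.2802·Δt.
So d_STA04 = 87.93, d_STA05 = 41.37, d_STA06 = 138.13 km.
Circle about each station: (x + 33.6)² + (y − 80.6)² = 87.93²; (x + 72.6)² + (y − 11.6)² = 41.37²; (x − 98.3)² + (y − 25.8)² = 138.13².
Subtracting the STA04 equation from the STA05 and STA06 equations removes the quadratic terms:
-78.0 x − 138.0 y = 3800.21
263.8 x − 109.6 y = -8645.00
Solving the 2×2 system: x ≈ -35.8, y ≈ -7.3 km.
Check against STA04 (with the unrounded x, y): √((x + 33.6)²+(y − 80.6)²) = 87.93 ≈ 87.93 km. ✓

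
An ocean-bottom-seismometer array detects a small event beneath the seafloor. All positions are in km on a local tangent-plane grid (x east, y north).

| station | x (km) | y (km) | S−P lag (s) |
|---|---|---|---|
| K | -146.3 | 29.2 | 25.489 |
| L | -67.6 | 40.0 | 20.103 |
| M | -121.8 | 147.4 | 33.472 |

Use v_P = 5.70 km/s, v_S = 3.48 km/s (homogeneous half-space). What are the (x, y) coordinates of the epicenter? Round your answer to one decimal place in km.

Distance from S−P lag: d = Δt · v_P v_S / (v_P − v_S) = Δt · (5.70·3.48)/(5.70−3.48) ≈ 8.9351·Δt.
So d_K = 227.75, d_L = 179.62, d_M = 299.08 km.
Circle about each station: (x + 146.3)² + (y − 29.2)² = 227.75²; (x + 67.6)² + (y − 40.0)² = 179.62²; (x + 121.8)² + (y − 147.4)² = 299.08².
Subtracting the K equation from the L and M equations removes the quadratic terms:
157.4 x + 21.6 y = 3520.15
49.0 x + 236.4 y = -23273.11
Solving the 2×2 system: x ≈ 36.9, y ≈ -106.1 km.

x ≈ 36.9 km, y ≈ -106.1 km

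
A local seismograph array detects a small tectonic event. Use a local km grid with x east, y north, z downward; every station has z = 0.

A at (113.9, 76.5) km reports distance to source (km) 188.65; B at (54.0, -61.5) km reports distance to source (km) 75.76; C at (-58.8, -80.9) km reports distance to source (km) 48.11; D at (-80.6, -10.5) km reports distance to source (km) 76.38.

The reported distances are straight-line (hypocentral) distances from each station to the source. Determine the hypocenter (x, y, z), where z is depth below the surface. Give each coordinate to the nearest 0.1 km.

(-20.3, -55.4, 13.5)

Each station gives a sphere (x−x_i)² + (y−y_i)² + z² = d_i² (stations at z=0).
Subtracting the A sphere from B and C: z² cancels, leaving linear equations in x and y:
-119.8 x − 276.0 y = 17722.03
-345.4 x − 314.8 y = 24451.04
Solving: x ≈ -20.299, y ≈ -55.399 km (keep extra digits for the depth step; rounded: -20.3, -55.4).
Then from the A sphere: z² = 188.65² − (x − 113.9)² − (y − 76.5)² with x = -20.299, y = -55.399, so z ≈ 13.495 ≈ 13.5 km.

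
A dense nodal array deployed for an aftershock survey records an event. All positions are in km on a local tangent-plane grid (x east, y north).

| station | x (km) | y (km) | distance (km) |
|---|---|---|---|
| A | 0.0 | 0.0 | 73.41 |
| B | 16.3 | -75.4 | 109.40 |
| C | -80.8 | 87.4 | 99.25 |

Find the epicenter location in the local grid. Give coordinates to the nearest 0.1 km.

Circle about each station: x² + y² = 73.41²; (x − 16.3)² + (y + 75.4)² = 109.40²; (x + 80.8)² + (y − 87.4)² = 99.25².
Subtracting pairs of circle equations eliminates x²+y² and gives linear equations (the radical axes):
32.6 x − 150.8 y = -628.48
-161.6 x + 174.8 y = 9705.87
Solving the 2×2 system: x ≈ -72.5, y ≈ -11.5 km.
Check against A (with the unrounded x, y): √(x²+y²) = 73.42 ≈ 73.41 km. ✓

(-72.5, -11.5)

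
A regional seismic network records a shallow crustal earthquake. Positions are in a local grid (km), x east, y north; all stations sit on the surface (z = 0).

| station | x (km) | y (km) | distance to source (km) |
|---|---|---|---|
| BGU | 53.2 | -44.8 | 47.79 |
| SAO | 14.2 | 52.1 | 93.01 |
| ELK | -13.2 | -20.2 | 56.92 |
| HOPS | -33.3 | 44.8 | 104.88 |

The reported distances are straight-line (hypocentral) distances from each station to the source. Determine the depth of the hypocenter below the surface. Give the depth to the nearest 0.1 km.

38.1 km

Each station gives a sphere (x−x_i)² + (y−y_i)² + z² = d_i² (stations at z=0).
Subtracting the BGU sphere from SAO and ELK: z² cancels, leaving linear equations in x and y:
-78.0 x + 193.8 y = -8288.21
-132.8 x + 49.2 y = -5211.00
Solving: x ≈ 27.495, y ≈ -31.701 km (keep extra digits for the depth step; rounded: 27.5, -31.7).
Then from the BGU sphere: z² = 47.79² − (x − 53.2)² − (y + 44.8)² with x = 27.495, y = -31.701, so z ≈ 38.099 ≈ 38.1 km.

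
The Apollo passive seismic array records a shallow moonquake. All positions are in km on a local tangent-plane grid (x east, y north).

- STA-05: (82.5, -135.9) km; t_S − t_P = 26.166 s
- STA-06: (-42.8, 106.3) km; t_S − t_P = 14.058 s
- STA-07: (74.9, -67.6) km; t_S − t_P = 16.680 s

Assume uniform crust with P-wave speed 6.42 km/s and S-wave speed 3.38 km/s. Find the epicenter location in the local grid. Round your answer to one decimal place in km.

Distance from S−P lag: d = Δt · v_P v_S / (v_P − v_S) = Δt · (6.42·3.38)/(6.42−3.38) ≈ 7.1380·Δt.
So d_STA-05 = 186.77, d_STA-06 = 100.35, d_STA-07 = 119.06 km.
Circle about each station: (x − 82.5)² + (y + 135.9)² = 186.77²; (x + 42.8)² + (y − 106.3)² = 100.35²; (x − 74.9)² + (y + 67.6)² = 119.06².
Subtracting the STA-05 equation from the STA-06 and STA-07 equations removes the quadratic terms:
-250.6 x + 484.4 y = 12669.38
-15.2 x + 136.6 y = 5612.46
Solving the 2×2 system: x ≈ 36.8, y ≈ 45.2 km.
Check against STA-05 (with the unrounded x, y): √((x − 82.5)²+(y + 135.9)²) = 186.76 ≈ 186.77 km. ✓

x ≈ 36.8 km, y ≈ 45.2 km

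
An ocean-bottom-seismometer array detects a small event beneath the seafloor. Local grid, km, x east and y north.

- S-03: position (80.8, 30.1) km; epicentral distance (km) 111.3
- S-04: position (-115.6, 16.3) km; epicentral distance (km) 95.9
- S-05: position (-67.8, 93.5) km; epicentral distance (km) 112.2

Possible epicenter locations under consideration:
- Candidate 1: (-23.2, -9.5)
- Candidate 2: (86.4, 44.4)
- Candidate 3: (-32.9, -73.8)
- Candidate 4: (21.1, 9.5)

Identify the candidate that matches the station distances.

For each candidate, compare |candidate − station| to the reported distance:
Candidate 1: residuals S-03 0.0, S-04 0.0, S-05 0.0 → max 0.0 km
Candidate 2: residuals S-03 95.9, S-04 108.0, S-05 49.6 → max 108.0 km
Candidate 3: residuals S-03 42.7, S-04 26.4, S-05 58.7 → max 58.7 km
Candidate 4: residuals S-03 48.1, S-04 41.0, S-05 10.1 → max 48.1 km
Only Candidate 1 has all residuals ≈ 0.

Candidate 1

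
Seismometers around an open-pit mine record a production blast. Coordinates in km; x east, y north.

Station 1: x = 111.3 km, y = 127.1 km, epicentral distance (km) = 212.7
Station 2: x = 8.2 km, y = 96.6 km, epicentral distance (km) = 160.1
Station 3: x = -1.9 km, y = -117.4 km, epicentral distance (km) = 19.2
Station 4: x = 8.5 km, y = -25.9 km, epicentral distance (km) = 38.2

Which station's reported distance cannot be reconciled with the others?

Station 3

Solve using three stations at a time. Using Station 1, Station 2, Station 4 (subtract circle equations pairwise → linear system) gives (x, y) ≈ (16.5, -63.3).
Distances from that point to each station vs reported:
  Station 1: calculated 212.7 vs reported 212.7 → residual 0.0 km
  Station 2: calculated 160.1 vs reported 160.1 → residual 0.0 km
  Station 3: calculated 57.1 vs reported 19.2 → residual 37.9 km
  Station 4: calculated 38.2 vs reported 38.2 → residual 0.0 km
Station 1, Station 2, Station 4 are mutually consistent (residuals ≈ 0); Station 3 is off by 37.9 km.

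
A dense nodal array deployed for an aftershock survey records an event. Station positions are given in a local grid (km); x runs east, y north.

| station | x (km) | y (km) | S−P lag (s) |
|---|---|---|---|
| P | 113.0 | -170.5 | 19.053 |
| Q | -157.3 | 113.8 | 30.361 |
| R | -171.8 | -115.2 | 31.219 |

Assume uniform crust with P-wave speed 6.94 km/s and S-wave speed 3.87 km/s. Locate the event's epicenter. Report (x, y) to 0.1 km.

(79.1, -7.3)

Distance from S−P lag: d = Δt · v_P v_S / (v_P − v_S) = Δt · (6.94·3.87)/(6.94−3.87) ≈ 8.7485·Δt.
So d_P = 166.68, d_Q = 265.61, d_R = 273.12 km.
Circle about each station: (x − 113.0)² + (y + 170.5)² = 166.68²; (x + 157.3)² + (y − 113.8)² = 265.61²; (x + 171.8)² + (y + 115.2)² = 273.12².
Subtracting the P equation from the Q and R equations removes the quadratic terms:
-540.6 x + 568.6 y = -46911.97
-569.6 x + 110.6 y = -45865.28
Solving the 2×2 system: x ≈ 79.1, y ≈ -7.3 km.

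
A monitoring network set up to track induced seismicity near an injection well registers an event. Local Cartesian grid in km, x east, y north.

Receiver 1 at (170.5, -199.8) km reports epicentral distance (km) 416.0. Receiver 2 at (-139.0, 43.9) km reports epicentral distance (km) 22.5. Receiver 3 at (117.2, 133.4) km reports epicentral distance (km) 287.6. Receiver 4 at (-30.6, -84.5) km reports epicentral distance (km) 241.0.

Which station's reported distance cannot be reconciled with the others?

Receiver 4

Solve using three stations at a time. Using Receiver 1, Receiver 2, Receiver 3 (subtract circle equations pairwise → linear system) gives (x, y) ≈ (-159.2, 53.9).
Distances from that point to each station vs reported:
  Receiver 1: calculated 416.0 vs reported 416.0 → residual 0.0 km
  Receiver 2: calculated 22.5 vs reported 22.5 → residual 0.0 km
  Receiver 3: calculated 287.6 vs reported 287.6 → residual 0.0 km
  Receiver 4: calculated 188.9 vs reported 241.0 → residual 52.1 km
Receiver 1, Receiver 2, Receiver 3 are mutually consistent (residuals ≈ 0); Receiver 4 is off by 52.1 km.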